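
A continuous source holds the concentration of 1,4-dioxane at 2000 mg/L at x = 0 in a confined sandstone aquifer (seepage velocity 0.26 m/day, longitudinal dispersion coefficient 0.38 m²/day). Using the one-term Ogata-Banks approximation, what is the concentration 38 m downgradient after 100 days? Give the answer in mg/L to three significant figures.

For a continuous step input, C/C₀ ≈ ½·erfc((x−vt)/(2√(Dt))).
vt = 0.26 × 100 = 26 m and 2√(Dt) = 2√(0.38 × 100) = 12.33 m.
Argument (x−vt)/(2√(Dt)) = (38 − 26)/12.33 = 0.9732; ½·erfc(0.9732) = 0.08436.
C = 2000 × 0.08436 = 169 mg/L.

169 mg/L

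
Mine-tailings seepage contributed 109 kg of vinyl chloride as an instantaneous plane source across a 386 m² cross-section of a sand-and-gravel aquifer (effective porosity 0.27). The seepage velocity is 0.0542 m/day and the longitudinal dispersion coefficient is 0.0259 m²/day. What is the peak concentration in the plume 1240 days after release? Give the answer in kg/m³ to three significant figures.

0.0521 kg/m³

The peak of an instantaneous 1D plume sits at x = vt; there the Gaussian factor is 1 and C_max = M/(n_e·A·√(4πDt)), where n_e·A is the pore area the mass is dissolved in.
√(4πDt) = √(4π × 0.0259 × 1240) = 20.09 m, so C_max = 109/(0.27 × 386 × 20.09) = 0.0521 kg/m³.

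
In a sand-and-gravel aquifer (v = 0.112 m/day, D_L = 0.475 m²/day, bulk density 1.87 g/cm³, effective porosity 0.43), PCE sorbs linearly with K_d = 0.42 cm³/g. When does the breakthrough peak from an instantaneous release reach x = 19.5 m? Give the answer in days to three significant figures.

397 days

Retardation factor R = 1 + ρ_b·K_d/n = 1 + 1.87 × 0.42/0.43 = 2.827.
Sorption retards both mechanisms: v_R = v/R = 0.03962 m/day, D_R = D/R = 0.1680 m²/day.
Peak time from v_R²t² + 2D_R t − x² = 0: t = (√(D_R² + v_R²x²) − D_R)/v_R².
√(D_R² + v_R²x²) = √(0.1680² + 0.03962² × 19.5²) = 0.7906; v_R² = 0.001570.
t = (0.7906 − 0.1680)/0.001570 = 397 days.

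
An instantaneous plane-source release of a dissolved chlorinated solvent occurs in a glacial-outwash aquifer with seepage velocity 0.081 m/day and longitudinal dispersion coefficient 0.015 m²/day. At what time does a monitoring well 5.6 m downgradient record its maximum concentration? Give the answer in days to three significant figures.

For the 1D instantaneous-source solution, setting ∂C/∂t = 0 at fixed x gives v²t² + 2Dt − x² = 0, so t = (√(D² + v²x²) − D)/v².
√(D² + v²x²) = √(0.015² + 0.081² × 5.6²) = 0.4538; v² = 0.006561.
t = (0.4538 − 0.015)/0.006561 = 66.9 days (vs. the pure-advection estimate x/v = 69.1 d).

66.9 days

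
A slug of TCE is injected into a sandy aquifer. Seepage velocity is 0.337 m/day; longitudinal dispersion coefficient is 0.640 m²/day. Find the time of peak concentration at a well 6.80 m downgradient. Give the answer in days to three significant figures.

15.3 days

For the 1D instantaneous-source solution, setting ∂C/∂t = 0 at fixed x gives v²t² + 2Dt − x² = 0, so t = (√(D² + v²x²) − D)/v².
√(D² + v²x²) = √(0.640² + 0.337² × 6.80²) = 2.379; v² = 0.113569.
t = (2.379 − 0.640)/0.113569 = 15.3 days (vs. the pure-advection estimate x/v = 20.2 d).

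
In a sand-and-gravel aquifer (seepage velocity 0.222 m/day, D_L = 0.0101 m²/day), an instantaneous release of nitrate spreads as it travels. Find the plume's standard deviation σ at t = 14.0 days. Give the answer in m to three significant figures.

0.532 m

Dispersive spreading gives a Gaussian with σ² = 2Dt; advection only shifts the center.
σ = √(2 × 0.0101 × 14.0) = 0.532 m.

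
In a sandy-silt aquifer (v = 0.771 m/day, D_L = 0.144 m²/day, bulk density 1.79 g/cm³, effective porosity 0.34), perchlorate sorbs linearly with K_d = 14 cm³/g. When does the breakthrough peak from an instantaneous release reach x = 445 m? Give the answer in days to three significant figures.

Retardation factor R = 1 + ρ_b·K_d/n = 1 + 1.79 × 14/0.34 = 74.71.
Sorption retards both mechanisms: v_R = v/R = 0.01032 m/day, D_R = D/R = 0.001927 m²/day.
Peak time from v_R²t² + 2D_R t − x² = 0: t = (√(D_R² + v_R²x²) − D_R)/v_R².
√(D_R² + v_R²x²) = √(0.001927² + 0.01032² × 445²) = 4.592; v_R² = 0.0001065.
t = (4.592 − 0.001927)/0.0001065 = 43100 days.

43100 days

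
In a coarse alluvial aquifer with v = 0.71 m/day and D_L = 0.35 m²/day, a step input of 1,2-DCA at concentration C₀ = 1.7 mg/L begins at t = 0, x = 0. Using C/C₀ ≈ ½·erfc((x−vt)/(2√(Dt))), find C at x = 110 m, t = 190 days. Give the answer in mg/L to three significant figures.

For a continuous step input, C/C₀ ≈ ½·erfc((x−vt)/(2√(Dt))).
vt = 0.71 × 190 = 134.9 m and 2√(Dt) = 2√(0.35 × 190) = 16.31 m.
Argument (x−vt)/(2√(Dt)) = (110 − 134.9)/16.31 = -1.527; ½·erfc(-1.527) = 0.9846.
C = 1.7 × 0.9846 = 1.67 mg/L.

1.67 mg/L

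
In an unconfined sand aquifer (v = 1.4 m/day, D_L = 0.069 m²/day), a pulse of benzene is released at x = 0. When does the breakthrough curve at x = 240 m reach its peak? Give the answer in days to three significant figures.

171 days

For the 1D instantaneous-source solution, setting ∂C/∂t = 0 at fixed x gives v²t² + 2Dt − x² = 0, so t = (√(D² + v²x²) − D)/v².
√(D² + v²x²) = √(0.069² + 1.4² × 240²) = 336.0; v² = 1.96.
t = (336.0 − 0.069)/1.96 = 171 days (vs. the pure-advection estimate x/v = 171 d).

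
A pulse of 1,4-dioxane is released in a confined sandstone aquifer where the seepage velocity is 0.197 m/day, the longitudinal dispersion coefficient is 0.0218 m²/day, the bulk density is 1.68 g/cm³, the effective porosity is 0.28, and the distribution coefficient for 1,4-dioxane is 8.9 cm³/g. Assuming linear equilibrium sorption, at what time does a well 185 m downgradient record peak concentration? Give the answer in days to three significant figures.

51100 days

Retardation factor R = 1 + ρ_b·K_d/n = 1 + 1.68 × 8.9/0.28 = 54.40.
Sorption retards both mechanisms: v_R = v/R = 0.003621 m/day, D_R = D/R = 0.0004007 m²/day.
Peak time from v_R²t² + 2D_R t − x² = 0: t = (√(D_R² + v_R²x²) − D_R)/v_R².
√(D_R² + v_R²x²) = √(0.0004007² + 0.003621² × 185²) = 0.6699; v_R² = 1.311e-05.
t = (0.6699 − 0.0004007)/1.311e-05 = 51100 days.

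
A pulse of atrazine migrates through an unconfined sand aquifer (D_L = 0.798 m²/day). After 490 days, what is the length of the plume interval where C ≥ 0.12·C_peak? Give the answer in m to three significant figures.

115 m

The plume is Gaussian with σ = √(2Dt) = √(2 × 0.798 × 490) = 27.96 m.
C/C_peak = exp(−Δx²/(2σ²)) = 0.12 ⇒ Δx = σ·√(−2 ln 0.12) = 27.96 × 2.059 = 57.57 m.
Width = 2Δx = 115 m.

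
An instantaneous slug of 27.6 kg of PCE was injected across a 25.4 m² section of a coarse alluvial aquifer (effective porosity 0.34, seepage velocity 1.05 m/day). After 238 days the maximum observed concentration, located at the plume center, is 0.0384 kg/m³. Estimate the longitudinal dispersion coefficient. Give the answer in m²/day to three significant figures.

2.32 m²/day

At the plume center C_max = M/(n_e·A·√(4πDt)), so D = M²/(4πt·(n_e·A·C_max)²).
n_e·A·C_max = 0.34 × 25.4 × 0.0384 = 0.3316 kg/m.
D = 27.6²/(4π × 238 × 0.3316²) = 2.32 m²/day.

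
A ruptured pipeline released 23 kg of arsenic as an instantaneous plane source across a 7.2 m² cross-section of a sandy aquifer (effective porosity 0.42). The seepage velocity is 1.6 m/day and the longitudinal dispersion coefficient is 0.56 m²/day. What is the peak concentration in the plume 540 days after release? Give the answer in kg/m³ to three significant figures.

0.123 kg/m³

The peak of an instantaneous 1D plume sits at x = vt; there the Gaussian factor is 1 and C_max = M/(n_e·A·√(4πDt)), where n_e·A is the pore area the mass is dissolved in.
√(4πDt) = √(4π × 0.56 × 540) = 61.64 m, so C_max = 23/(0.42 × 7.2 × 61.64) = 0.123 kg/m³.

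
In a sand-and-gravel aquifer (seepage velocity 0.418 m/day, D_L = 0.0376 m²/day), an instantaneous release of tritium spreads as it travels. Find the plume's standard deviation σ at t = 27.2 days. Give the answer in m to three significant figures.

Dispersive spreading gives a Gaussian with σ² = 2Dt; advection only shifts the center.
σ = √(2 × 0.0376 × 27.2) = 1.43 m.

1.43 m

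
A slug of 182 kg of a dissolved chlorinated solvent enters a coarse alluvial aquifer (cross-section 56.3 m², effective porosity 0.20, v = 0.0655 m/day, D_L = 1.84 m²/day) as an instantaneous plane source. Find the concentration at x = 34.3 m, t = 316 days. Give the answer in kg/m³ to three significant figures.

For an instantaneous plane source, C(x,t) = M/(n_e·A·√(4πDt)) · exp(−(x−vt)²/(4Dt)), with n_e·A the pore (flow) area.
Plume center vt = 0.0655 × 316 = 20.698 m, so the well at 34.3 m is 13.602 m downgradient of the peak.
√(4πDt) = 85.48 m, giving peak height M/(n_e·A·√(4πDt)) = 182/(0.20 × 56.3 × 85.48) = 0.1891 kg/m³.
(x−vt)²/(4Dt) = (13.602)²/(4 × 1.84 × 316) = 0.07955; exp(−0.07955) = 0.9235.
C = 0.1891 × 0.9235 = 0.175 kg/m³.

0.175 kg/m³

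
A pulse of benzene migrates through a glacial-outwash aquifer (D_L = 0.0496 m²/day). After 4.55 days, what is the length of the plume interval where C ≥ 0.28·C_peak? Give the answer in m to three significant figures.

The plume is Gaussian with σ = √(2Dt) = √(2 × 0.0496 × 4.55) = 0.6718 m.
C/C_peak = exp(−Δx²/(2σ²)) = 0.28 ⇒ Δx = σ·√(−2 ln 0.28) = 0.6718 × 1.596 = 1.072 m.
Width = 2Δx = 2.14 m.

2.14 m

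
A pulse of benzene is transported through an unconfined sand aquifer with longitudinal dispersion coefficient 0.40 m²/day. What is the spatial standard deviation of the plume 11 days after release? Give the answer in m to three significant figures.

2.97 m

Dispersive spreading gives a Gaussian with σ² = 2Dt; advection only shifts the center.
σ = √(2 × 0.40 × 11) = 2.97 m.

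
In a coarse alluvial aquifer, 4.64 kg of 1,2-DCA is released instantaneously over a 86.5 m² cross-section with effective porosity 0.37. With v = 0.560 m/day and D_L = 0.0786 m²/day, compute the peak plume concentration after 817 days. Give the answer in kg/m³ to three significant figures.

0.00510 kg/m³

The peak of an instantaneous 1D plume sits at x = vt; there the Gaussian factor is 1 and C_max = M/(n_e·A·√(4πDt)), where n_e·A is the pore area the mass is dissolved in.
√(4πDt) = √(4π × 0.0786 × 817) = 28.41 m, so C_max = 4.64/(0.37 × 86.5 × 28.41) = 0.00510 kg/m³.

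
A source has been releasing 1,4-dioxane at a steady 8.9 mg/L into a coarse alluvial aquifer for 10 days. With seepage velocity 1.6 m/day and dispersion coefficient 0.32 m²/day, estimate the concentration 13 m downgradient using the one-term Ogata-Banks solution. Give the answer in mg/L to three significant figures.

For a continuous step input, C/C₀ ≈ ½·erfc((x−vt)/(2√(Dt))).
vt = 1.6 × 10 = 16 m and 2√(Dt) = 2√(0.32 × 10) = 3.578 m.
Argument (x−vt)/(2√(Dt)) = (13 − 16)/3.578 = -0.8385; ½·erfc(-0.8385) = 0.8822.
C = 8.9 × 0.8822 = 7.85 mg/L.

7.85 mg/L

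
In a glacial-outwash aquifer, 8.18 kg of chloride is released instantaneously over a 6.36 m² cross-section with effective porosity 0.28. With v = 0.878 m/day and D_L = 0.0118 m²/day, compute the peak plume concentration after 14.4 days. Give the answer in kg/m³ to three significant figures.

3.14 kg/m³

The peak of an instantaneous 1D plume sits at x = vt; there the Gaussian factor is 1 and C_max = M/(n_e·A·√(4πDt)), where n_e·A is the pore area the mass is dissolved in.
√(4πDt) = √(4π × 0.0118 × 14.4) = 1.461 m, so C_max = 8.18/(0.28 × 6.36 × 1.461) = 3.14 kg/m³.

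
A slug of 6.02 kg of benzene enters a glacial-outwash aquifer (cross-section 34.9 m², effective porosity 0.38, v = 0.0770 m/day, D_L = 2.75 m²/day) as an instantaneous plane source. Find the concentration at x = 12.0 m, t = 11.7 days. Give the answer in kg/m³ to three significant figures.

0.00867 kg/m³

For an instantaneous plane source, C(x,t) = M/(n_e·A·√(4πDt)) · exp(−(x−vt)²/(4Dt)), with n_e·A the pore (flow) area.
Plume center vt = 0.0770 × 11.7 = 0.9009 m, so the well at 12.0 m is 11.0991 m downgradient of the peak.
√(4πDt) = 20.11 m, giving peak height M/(n_e·A·√(4πDt)) = 6.02/(0.38 × 34.9 × 20.11) = 0.02257 kg/m³.
(x−vt)²/(4Dt) = (11.0991)²/(4 × 2.75 × 11.7) = 0.9572; exp(−0.9572) = 0.3840.
C = 0.02257 × 0.3840 = 0.00867 kg/m³.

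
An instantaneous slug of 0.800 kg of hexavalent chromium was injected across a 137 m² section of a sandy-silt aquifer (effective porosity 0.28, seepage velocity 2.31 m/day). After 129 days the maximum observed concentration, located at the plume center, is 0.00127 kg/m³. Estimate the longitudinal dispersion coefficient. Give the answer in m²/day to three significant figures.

0.166 m²/day

At the plume center C_max = M/(n_e·A·√(4πDt)), so D = M²/(4πt·(n_e·A·C_max)²).
n_e·A·C_max = 0.28 × 137 × 0.00127 = 0.04872 kg/m.
D = 0.800²/(4π × 129 × 0.04872²) = 0.166 m²/day.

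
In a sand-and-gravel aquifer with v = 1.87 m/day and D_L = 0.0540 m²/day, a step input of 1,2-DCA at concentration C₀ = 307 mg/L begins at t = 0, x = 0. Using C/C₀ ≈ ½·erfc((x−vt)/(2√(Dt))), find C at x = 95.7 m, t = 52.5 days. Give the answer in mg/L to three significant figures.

For a continuous step input, C/C₀ ≈ ½·erfc((x−vt)/(2√(Dt))).
vt = 1.87 × 52.5 = 98.175 m and 2√(Dt) = 2√(0.0540 × 52.5) = 3.367 m.
Argument (x−vt)/(2√(Dt)) = (95.7 − 98.175)/3.367 = -0.7351; ½·erfc(-0.7351) = 0.8507.
C = 307 × 0.8507 = 261 mg/L.

261 mg/L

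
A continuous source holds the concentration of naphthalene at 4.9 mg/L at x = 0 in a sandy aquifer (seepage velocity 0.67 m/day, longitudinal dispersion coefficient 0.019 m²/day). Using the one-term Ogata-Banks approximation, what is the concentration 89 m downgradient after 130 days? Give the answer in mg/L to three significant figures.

For a continuous step input, C/C₀ ≈ ½·erfc((x−vt)/(2√(Dt))).
vt = 0.67 × 130 = 87.1 m and 2√(Dt) = 2√(0.019 × 130) = 3.143 m.
Argument (x−vt)/(2√(Dt)) = (89 − 87.1)/3.143 = 0.6045; ½·erfc(0.6045) = 0.1963.
C = 4.9 × 0.1963 = 0.962 mg/L.

0.962 mg/L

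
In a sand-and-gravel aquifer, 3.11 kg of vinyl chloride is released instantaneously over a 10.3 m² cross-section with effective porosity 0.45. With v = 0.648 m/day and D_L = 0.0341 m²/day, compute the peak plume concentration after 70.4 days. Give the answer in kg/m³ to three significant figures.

0.122 kg/m³

The peak of an instantaneous 1D plume sits at x = vt; there the Gaussian factor is 1 and C_max = M/(n_e·A·√(4πDt)), where n_e·A is the pore area the mass is dissolved in.
√(4πDt) = √(4π × 0.0341 × 70.4) = 5.492 m, so C_max = 3.11/(0.45 × 10.3 × 5.492) = 0.122 kg/m³.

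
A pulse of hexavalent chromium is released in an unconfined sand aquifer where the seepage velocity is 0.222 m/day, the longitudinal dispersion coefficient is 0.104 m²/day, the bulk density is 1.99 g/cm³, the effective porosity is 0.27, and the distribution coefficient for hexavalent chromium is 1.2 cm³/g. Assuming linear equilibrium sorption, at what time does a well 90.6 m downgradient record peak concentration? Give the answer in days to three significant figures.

Retardation factor R = 1 + ρ_b·K_d/n = 1 + 1.99 × 1.2/0.27 = 9.844.
Sorption retards both mechanisms: v_R = v/R = 0.02255 m/day, D_R = D/R = 0.01056 m²/day.
Peak time from v_R²t² + 2D_R t − x² = 0: t = (√(D_R² + v_R²x²) − D_R)/v_R².
√(D_R² + v_R²x²) = √(0.01056² + 0.02255² × 90.6²) = 2.043; v_R² = 0.0005085.
t = (2.043 − 0.01056)/0.0005085 = 4000 days.

4000 days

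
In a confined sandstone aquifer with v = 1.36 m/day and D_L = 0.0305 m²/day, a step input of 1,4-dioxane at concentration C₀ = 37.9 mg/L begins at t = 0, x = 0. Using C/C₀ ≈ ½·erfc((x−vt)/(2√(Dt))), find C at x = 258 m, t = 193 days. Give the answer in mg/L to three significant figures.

For a continuous step input, C/C₀ ≈ ½·erfc((x−vt)/(2√(Dt))).
vt = 1.36 × 193 = 262.48 m and 2√(Dt) = 2√(0.0305 × 193) = 4.852 m.
Argument (x−vt)/(2√(Dt)) = (258 − 262.48)/4.852 = -0.9233; ½·erfc(-0.9233) = 0.9042.
C = 37.9 × 0.9042 = 34.3 mg/L.

34.3 mg/L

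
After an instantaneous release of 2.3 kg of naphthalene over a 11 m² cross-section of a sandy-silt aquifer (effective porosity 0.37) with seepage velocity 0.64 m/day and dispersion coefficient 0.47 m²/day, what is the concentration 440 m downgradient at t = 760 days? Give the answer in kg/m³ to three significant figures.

0.00187 kg/m³

For an instantaneous plane source, C(x,t) = M/(n_e·A·√(4πDt)) · exp(−(x−vt)²/(4Dt)), with n_e·A the pore (flow) area.
Plume center vt = 0.64 × 760 = 486.4 m, so the well at 440 m is 46.4 m upgradient of the peak.
√(4πDt) = 67.00 m, giving peak height M/(n_e·A·√(4πDt)) = 2.3/(0.37 × 11 × 67.00) = 0.008434 kg/m³.
(x−vt)²/(4Dt) = (-46.4)²/(4 × 0.47 × 760) = 1.507; exp(−1.507) = 0.2216.
C = 0.008434 × 0.2216 = 0.00187 kg/m³.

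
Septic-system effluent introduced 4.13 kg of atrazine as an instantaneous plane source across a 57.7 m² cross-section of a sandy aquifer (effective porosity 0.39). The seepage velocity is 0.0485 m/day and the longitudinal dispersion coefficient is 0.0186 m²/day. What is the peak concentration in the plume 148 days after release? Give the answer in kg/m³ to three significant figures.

0.0312 kg/m³

The peak of an instantaneous 1D plume sits at x = vt; there the Gaussian factor is 1 and C_max = M/(n_e·A·√(4πDt)), where n_e·A is the pore area the mass is dissolved in.
√(4πDt) = √(4π × 0.0186 × 148) = 5.882 m, so C_max = 4.13/(0.39 × 57.7 × 5.882) = 0.0312 kg/m³.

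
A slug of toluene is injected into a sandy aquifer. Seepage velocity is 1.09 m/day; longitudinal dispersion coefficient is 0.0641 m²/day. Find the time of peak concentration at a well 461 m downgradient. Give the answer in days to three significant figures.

For the 1D instantaneous-source solution, setting ∂C/∂t = 0 at fixed x gives v²t² + 2Dt − x² = 0, so t = (√(D² + v²x²) − D)/v².
√(D² + v²x²) = √(0.0641² + 1.09² × 461²) = 502.5; v² = 1.1881.
t = (502.5 − 0.0641)/1.1881 = 423 days (vs. the pure-advection estimate x/v = 423 d).

423 days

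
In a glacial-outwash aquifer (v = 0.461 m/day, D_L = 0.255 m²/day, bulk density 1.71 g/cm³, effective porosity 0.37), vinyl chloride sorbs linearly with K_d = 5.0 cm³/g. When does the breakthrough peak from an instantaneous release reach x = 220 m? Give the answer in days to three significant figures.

11500 days

Retardation factor R = 1 + ρ_b·K_d/n = 1 + 1.71 × 5.0/0.37 = 24.11.
Sorption retards both mechanisms: v_R = v/R = 0.01912 m/day, D_R = D/R = 0.01058 m²/day.
Peak time from v_R²t² + 2D_R t − x² = 0: t = (√(D_R² + v_R²x²) − D_R)/v_R².
√(D_R² + v_R²x²) = √(0.01058² + 0.01912² × 220²) = 4.206; v_R² = 0.0003656.
t = (4.206 − 0.01058)/0.0003656 = 11500 days.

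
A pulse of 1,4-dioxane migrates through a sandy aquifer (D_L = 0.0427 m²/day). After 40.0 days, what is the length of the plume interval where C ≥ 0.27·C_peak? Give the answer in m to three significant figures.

5.98 m

The plume is Gaussian with σ = √(2Dt) = √(2 × 0.0427 × 40.0) = 1.848 m.
C/C_peak = exp(−Δx²/(2σ²)) = 0.27 ⇒ Δx = σ·√(−2 ln 0.27) = 1.848 × 1.618 = 2.990 m.
Width = 2Δx = 5.98 m.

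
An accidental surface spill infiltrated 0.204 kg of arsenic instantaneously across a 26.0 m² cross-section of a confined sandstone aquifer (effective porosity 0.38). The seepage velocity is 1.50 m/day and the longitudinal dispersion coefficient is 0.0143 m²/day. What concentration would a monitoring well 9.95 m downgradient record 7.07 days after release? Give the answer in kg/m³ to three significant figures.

For an instantaneous plane source, C(x,t) = M/(n_e·A·√(4πDt)) · exp(−(x−vt)²/(4Dt)), with n_e·A the pore (flow) area.
Plume center vt = 1.50 × 7.07 = 10.605 m, so the well at 9.95 m is 0.655 m upgradient of the peak.
√(4πDt) = 1.127 m, giving peak height M/(n_e·A·√(4πDt)) = 0.204/(0.38 × 26.0 × 1.127) = 0.01832 kg/m³.
(x−vt)²/(4Dt) = (-0.655)²/(4 × 0.0143 × 7.07) = 1.061; exp(−1.061) = 0.3461.
C = 0.01832 × 0.3461 = 0.00634 kg/m³.

0.00634 kg/m³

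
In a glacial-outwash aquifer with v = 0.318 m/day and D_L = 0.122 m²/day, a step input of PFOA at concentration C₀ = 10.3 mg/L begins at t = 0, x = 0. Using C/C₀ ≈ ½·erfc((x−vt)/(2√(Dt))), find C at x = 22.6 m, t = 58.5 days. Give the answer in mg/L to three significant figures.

For a continuous step input, C/C₀ ≈ ½·erfc((x−vt)/(2√(Dt))).
vt = 0.318 × 58.5 = 18.603 m and 2√(Dt) = 2√(0.122 × 58.5) = 5.343 m.
Argument (x−vt)/(2√(Dt)) = (22.6 − 18.603)/5.343 = 0.7481; ½·erfc(0.7481) = 0.1450.
C = 10.3 × 0.1450 = 1.49 mg/L.

1.49 mg/L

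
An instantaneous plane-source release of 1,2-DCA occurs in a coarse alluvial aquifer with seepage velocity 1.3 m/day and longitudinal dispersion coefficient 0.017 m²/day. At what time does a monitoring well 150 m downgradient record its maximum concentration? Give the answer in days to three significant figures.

For the 1D instantaneous-source solution, setting ∂C/∂t = 0 at fixed x gives v²t² + 2Dt − x² = 0, so t = (√(D² + v²x²) − D)/v².
√(D² + v²x²) = √(0.017² + 1.3² × 150²) = 195.0; v² = 1.69.
t = (195.0 − 0.017)/1.69 = 115 days (vs. the pure-advection estimate x/v = 115 d).

115 days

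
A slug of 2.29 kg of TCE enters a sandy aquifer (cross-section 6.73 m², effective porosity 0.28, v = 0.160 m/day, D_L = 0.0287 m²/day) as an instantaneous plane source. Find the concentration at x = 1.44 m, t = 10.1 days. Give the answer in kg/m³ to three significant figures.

0.620 kg/m³

For an instantaneous plane source, C(x,t) = M/(n_e·A·√(4πDt)) · exp(−(x−vt)²/(4Dt)), with n_e·A the pore (flow) area.
Plume center vt = 0.160 × 10.1 = 1.616 m, so the well at 1.44 m is 0.176 m upgradient of the peak.
√(4πDt) = 1.909 m, giving peak height M/(n_e·A·√(4πDt)) = 2.29/(0.28 × 6.73 × 1.909) = 0.6366 kg/m³.
(x−vt)²/(4Dt) = (-0.176)²/(4 × 0.0287 × 10.1) = 0.02672; exp(−0.02672) = 0.9736.
C = 0.6366 × 0.9736 = 0.620 kg/m³.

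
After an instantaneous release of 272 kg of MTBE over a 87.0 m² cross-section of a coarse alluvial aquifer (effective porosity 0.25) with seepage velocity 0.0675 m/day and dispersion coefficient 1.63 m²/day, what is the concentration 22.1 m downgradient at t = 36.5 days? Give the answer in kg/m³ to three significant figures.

For an instantaneous plane source, C(x,t) = M/(n_e·A·√(4πDt)) · exp(−(x−vt)²/(4Dt)), with n_e·A the pore (flow) area.
Plume center vt = 0.0675 × 36.5 = 2.46375 m, so the well at 22.1 m is 19.63625 m downgradient of the peak.
√(4πDt) = 27.34 m, giving peak height M/(n_e·A·√(4πDt)) = 272/(0.25 × 87.0 × 27.34) = 0.4574 kg/m³.
(x−vt)²/(4Dt) = (19.63625)²/(4 × 1.63 × 36.5) = 1.620; exp(−1.620) = 0.1979.
C = 0.4574 × 0.1979 = 0.0905 kg/m³.

0.0905 kg/m³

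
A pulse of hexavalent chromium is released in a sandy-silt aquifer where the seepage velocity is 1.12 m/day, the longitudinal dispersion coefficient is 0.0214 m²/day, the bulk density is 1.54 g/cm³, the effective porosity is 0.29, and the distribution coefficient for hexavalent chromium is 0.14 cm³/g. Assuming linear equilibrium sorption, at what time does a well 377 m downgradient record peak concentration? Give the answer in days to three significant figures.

Retardation factor R = 1 + ρ_b·K_d/n = 1 + 1.54 × 0.14/0.29 = 1.743.
Sorption retards both mechanisms: v_R = v/R = 0.6426 m/day, D_R = D/R = 0.01228 m²/day.
Peak time from v_R²t² + 2D_R t − x² = 0: t = (√(D_R² + v_R²x²) − D_R)/v_R².
√(D_R² + v_R²x²) = √(0.01228² + 0.6426² × 377²) = 242.3; v_R² = 0.4129.
t = (242.3 − 0.01228)/0.4129 = 587 days.

587 days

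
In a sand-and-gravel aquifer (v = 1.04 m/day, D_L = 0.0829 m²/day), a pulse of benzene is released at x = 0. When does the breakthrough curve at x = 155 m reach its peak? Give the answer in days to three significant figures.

149 days

For the 1D instantaneous-source solution, setting ∂C/∂t = 0 at fixed x gives v²t² + 2Dt − x² = 0, so t = (√(D² + v²x²) − D)/v².
√(D² + v²x²) = √(0.0829² + 1.04² × 155²) = 161.2; v² = 1.0816.
t = (161.2 − 0.0829)/1.0816 = 149 days (vs. the pure-advection estimate x/v = 149 d).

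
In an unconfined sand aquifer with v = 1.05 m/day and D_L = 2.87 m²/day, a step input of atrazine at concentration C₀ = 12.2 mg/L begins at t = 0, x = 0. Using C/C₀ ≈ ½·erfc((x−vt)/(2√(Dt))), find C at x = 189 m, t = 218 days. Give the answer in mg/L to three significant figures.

For a continuous step input, C/C₀ ≈ ½·erfc((x−vt)/(2√(Dt))).
vt = 1.05 × 218 = 228.9 m and 2√(Dt) = 2√(2.87 × 218) = 50.03 m.
Argument (x−vt)/(2√(Dt)) = (189 − 228.9)/50.03 = -0.7975; ½·erfc(-0.7975) = 0.8703.
C = 12.2 × 0.8703 = 10.6 mg/L.

10.6 mg/L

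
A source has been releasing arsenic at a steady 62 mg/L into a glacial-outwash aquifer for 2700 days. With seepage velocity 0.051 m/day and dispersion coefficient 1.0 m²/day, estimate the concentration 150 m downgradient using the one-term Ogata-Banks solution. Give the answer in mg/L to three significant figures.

For a continuous step input, C/C₀ ≈ ½·erfc((x−vt)/(2√(Dt))).
vt = 0.051 × 2700 = 137.7 m and 2√(Dt) = 2√(1.0 × 2700) = 103.9 m.
Argument (x−vt)/(2√(Dt)) = (150 − 137.7)/103.9 = 0.1184; ½·erfc(0.1184) = 0.4335.
C = 62 × 0.4335 = 26.9 mg/L.

26.9 mg/L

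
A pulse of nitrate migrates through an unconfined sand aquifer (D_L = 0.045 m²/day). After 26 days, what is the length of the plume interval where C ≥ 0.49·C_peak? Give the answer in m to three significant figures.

The plume is Gaussian with σ = √(2Dt) = √(2 × 0.045 × 26) = 1.530 m.
C/C_peak = exp(−Δx²/(2σ²)) = 0.49 ⇒ Δx = σ·√(−2 ln 0.49) = 1.530 × 1.194 = 1.827 m.
Width = 2Δx = 3.65 m.

3.65 m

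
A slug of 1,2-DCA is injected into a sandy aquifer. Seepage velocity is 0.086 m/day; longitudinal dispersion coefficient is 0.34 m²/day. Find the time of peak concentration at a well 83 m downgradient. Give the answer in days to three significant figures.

For the 1D instantaneous-source solution, setting ∂C/∂t = 0 at fixed x gives v²t² + 2Dt − x² = 0, so t = (√(D² + v²x²) − D)/v².
√(D² + v²x²) = √(0.34² + 0.086² × 83²) = 7.146; v² = 0.007396.
t = (7.146 − 0.34)/0.007396 = 920 days (vs. the pure-advection estimate x/v = 965 d).

920 days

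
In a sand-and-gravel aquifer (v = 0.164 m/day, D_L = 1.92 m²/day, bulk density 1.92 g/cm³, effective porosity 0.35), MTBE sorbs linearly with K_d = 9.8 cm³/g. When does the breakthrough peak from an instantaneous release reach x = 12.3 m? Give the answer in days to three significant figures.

1760 days

Retardation factor R = 1 + ρ_b·K_d/n = 1 + 1.92 × 9.8/0.35 = 54.76.
Sorption retards both mechanisms: v_R = v/R = 0.002995 m/day, D_R = D/R = 0.03506 m²/day.
Peak time from v_R²t² + 2D_R t − x² = 0: t = (√(D_R² + v_R²x²) − D_R)/v_R².
√(D_R² + v_R²x²) = √(0.03506² + 0.002995² × 12.3²) = 0.05086; v_R² = 8.970e-06.
t = (0.05086 − 0.03506)/8.970e-06 = 1760 days.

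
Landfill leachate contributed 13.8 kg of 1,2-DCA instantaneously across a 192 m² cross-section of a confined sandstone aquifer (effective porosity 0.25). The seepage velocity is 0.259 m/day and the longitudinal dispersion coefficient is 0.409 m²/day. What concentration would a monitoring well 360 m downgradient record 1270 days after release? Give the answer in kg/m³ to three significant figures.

For an instantaneous plane source, C(x,t) = M/(n_e·A·√(4πDt)) · exp(−(x−vt)²/(4Dt)), with n_e·A the pore (flow) area.
Plume center vt = 0.259 × 1270 = 328.93 m, so the well at 360 m is 31.07 m downgradient of the peak.
√(4πDt) = 80.79 m, giving peak height M/(n_e·A·√(4πDt)) = 13.8/(0.25 × 192 × 80.79) = 0.003559 kg/m³.
(x−vt)²/(4Dt) = (31.07)²/(4 × 0.409 × 1270) = 0.4646; exp(−0.4646) = 0.6284.
C = 0.003559 × 0.6284 = 0.00224 kg/m³.

0.00224 kg/m³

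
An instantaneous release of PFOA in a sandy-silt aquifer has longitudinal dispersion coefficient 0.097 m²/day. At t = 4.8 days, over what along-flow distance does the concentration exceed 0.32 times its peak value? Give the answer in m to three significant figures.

The plume is Gaussian with σ = √(2Dt) = √(2 × 0.097 × 4.8) = 0.9650 m.
C/C_peak = exp(−Δx²/(2σ²)) = 0.32 ⇒ Δx = σ·√(−2 ln 0.32) = 0.9650 × 1.510 = 1.457 m.
Width = 2Δx = 2.91 m.

2.91 m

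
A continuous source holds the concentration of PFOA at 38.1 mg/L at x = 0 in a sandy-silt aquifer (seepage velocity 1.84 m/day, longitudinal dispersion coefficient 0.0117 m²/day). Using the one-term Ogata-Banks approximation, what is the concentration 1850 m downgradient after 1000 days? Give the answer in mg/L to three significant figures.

0.737 mg/L

For a continuous step input, C/C₀ ≈ ½·erfc((x−vt)/(2√(Dt))).
vt = 1.84 × 1000 = 1840 m and 2√(Dt) = 2√(0.0117 × 1000) = 6.841 m.
Argument (x−vt)/(2√(Dt)) = (1850 − 1840)/6.841 = 1.462; ½·erfc(1.462) = 0.01934.
C = 38.1 × 0.01934 = 0.737 mg/L.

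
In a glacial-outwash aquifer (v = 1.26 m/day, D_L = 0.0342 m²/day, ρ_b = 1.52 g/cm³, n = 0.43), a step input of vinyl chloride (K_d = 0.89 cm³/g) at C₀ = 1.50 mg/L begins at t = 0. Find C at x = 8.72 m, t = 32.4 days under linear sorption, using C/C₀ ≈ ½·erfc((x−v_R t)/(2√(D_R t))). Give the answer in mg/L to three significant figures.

1.41 mg/L

Retardation factor R = 1 + ρ_b·K_d/n = 1 + 1.52 × 0.89/0.43 = 4.146.
Sorption retards both mechanisms: v_R = v/R = 0.3039 m/day, D_R = D/R = 0.008249 m²/day.
v_R·t = 0.3039 × 32.4 = 9.84636 m; 2√(D_R t) = 1.034 m; argument = (8.72 − 9.84636)/1.034 = -1.089.
C = C₀ × ½·erfc(-1.089) = 1.50 × 0.9382 = 1.41 mg/L.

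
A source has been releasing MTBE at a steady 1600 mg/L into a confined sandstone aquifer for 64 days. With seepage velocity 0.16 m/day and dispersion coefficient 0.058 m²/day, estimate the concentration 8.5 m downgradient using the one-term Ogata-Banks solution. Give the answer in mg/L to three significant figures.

For a continuous step input, C/C₀ ≈ ½·erfc((x−vt)/(2√(Dt))).
vt = 0.16 × 64 = 10.24 m and 2√(Dt) = 2√(0.058 × 64) = 3.853 m.
Argument (x−vt)/(2√(Dt)) = (8.5 − 10.24)/3.853 = -0.4516; ½·erfc(-0.4516) = 0.7385.
C = 1600 × 0.7385 = 1180 mg/L.

1180 mg/L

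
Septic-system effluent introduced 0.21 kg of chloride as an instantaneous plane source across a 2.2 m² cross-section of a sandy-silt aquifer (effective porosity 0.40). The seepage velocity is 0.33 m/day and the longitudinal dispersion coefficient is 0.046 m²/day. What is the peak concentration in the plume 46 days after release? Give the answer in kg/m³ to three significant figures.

The peak of an instantaneous 1D plume sits at x = vt; there the Gaussian factor is 1 and C_max = M/(n_e·A·√(4πDt)), where n_e·A is the pore area the mass is dissolved in.
√(4πDt) = √(4π × 0.046 × 46) = 5.157 m, so C_max = 0.21/(0.40 × 2.2 × 5.157) = 0.0463 kg/m³.

0.0463 kg/m³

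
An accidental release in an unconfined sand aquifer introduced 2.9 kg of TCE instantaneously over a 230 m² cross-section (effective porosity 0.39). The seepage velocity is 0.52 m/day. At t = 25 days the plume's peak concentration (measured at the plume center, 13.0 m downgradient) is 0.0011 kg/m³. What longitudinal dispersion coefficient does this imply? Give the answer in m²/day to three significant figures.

2.75 m²/day

At the plume center C_max = M/(n_e·A·√(4πDt)), so D = M²/(4πt·(n_e·A·C_max)²).
n_e·A·C_max = 0.39 × 230 × 0.0011 = 0.09867 kg/m.
D = 2.9²/(4π × 25 × 0.09867²) = 2.75 m²/day.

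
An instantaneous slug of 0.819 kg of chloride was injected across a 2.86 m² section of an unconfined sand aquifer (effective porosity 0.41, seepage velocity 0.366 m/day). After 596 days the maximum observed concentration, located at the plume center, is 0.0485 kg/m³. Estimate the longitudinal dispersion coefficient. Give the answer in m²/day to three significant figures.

At the plume center C_max = M/(n_e·A·√(4πDt)), so D = M²/(4πt·(n_e·A·C_max)²).
n_e·A·C_max = 0.41 × 2.86 × 0.0485 = 0.05687 kg/m.
D = 0.819²/(4π × 596 × 0.05687²) = 0.0277 m²/day.

0.0277 m²/day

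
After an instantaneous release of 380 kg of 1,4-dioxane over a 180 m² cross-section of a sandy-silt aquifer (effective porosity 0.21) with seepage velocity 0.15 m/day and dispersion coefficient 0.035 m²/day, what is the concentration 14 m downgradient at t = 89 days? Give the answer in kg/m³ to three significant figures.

For an instantaneous plane source, C(x,t) = M/(n_e·A·√(4πDt)) · exp(−(x−vt)²/(4Dt)), with n_e·A the pore (flow) area.
Plume center vt = 0.15 × 89 = 13.35 m, so the well at 14 m is 0.65 m downgradient of the peak.
√(4πDt) = 6.257 m, giving peak height M/(n_e·A·√(4πDt)) = 380/(0.21 × 180 × 6.257) = 1.607 kg/m³.
(x−vt)²/(4Dt) = (0.65)²/(4 × 0.035 × 89) = 0.03391; exp(−0.03391) = 0.9667.
C = 1.607 × 0.9667 = 1.55 kg/m³.

1.55 kg/m³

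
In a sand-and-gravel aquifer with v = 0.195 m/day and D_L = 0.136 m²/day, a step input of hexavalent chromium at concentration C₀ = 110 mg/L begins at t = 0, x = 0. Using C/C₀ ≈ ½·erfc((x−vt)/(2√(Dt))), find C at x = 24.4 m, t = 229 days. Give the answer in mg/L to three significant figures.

109 mg/L

For a continuous step input, C/C₀ ≈ ½·erfc((x−vt)/(2√(Dt))).
vt = 0.195 × 229 = 44.655 m and 2√(Dt) = 2√(0.136 × 229) = 11.16 m.
Argument (x−vt)/(2√(Dt)) = (24.4 − 44.655)/11.16 = -1.815; ½·erfc(-1.815) = 0.9949.
C = 110 × 0.9949 = 109 mg/L.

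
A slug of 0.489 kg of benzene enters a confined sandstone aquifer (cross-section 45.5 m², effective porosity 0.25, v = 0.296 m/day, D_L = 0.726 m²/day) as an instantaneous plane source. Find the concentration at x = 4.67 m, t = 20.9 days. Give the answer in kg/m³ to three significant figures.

0.00300 kg/m³

For an instantaneous plane source, C(x,t) = M/(n_e·A·√(4πDt)) · exp(−(x−vt)²/(4Dt)), with n_e·A the pore (flow) area.
Plume center vt = 0.296 × 20.9 = 6.1864 m, so the well at 4.67 m is 1.5164 m upgradient of the peak.
√(4πDt) = 13.81 m, giving peak height M/(n_e·A·√(4πDt)) = 0.489/(0.25 × 45.5 × 13.81) = 0.003113 kg/m³.
(x−vt)²/(4Dt) = (-1.5164)²/(4 × 0.726 × 20.9) = 0.03789; exp(−0.03789) = 0.9628.
C = 0.003113 × 0.9628 = 0.00300 kg/m³.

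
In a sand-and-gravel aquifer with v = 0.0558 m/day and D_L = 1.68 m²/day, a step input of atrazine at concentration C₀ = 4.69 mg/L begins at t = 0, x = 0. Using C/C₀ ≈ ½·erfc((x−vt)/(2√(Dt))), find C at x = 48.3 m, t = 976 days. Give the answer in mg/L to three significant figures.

For a continuous step input, C/C₀ ≈ ½·erfc((x−vt)/(2√(Dt))).
vt = 0.0558 × 976 = 54.4608 m and 2√(Dt) = 2√(1.68 × 976) = 80.99 m.
Argument (x−vt)/(2√(Dt)) = (48.3 − 54.4608)/80.99 = -0.07607; ½·erfc(-0.07607) = 0.5428.
C = 4.69 × 0.5428 = 2.55 mg/L.

2.55 mg/L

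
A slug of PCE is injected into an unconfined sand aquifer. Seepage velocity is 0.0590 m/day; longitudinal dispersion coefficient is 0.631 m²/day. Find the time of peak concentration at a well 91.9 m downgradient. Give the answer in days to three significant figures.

For the 1D instantaneous-source solution, setting ∂C/∂t = 0 at fixed x gives v²t² + 2Dt − x² = 0, so t = (√(D² + v²x²) − D)/v².
√(D² + v²x²) = √(0.631² + 0.0590² × 91.9²) = 5.459; v² = 0.003481.
t = (5.459 − 0.631)/0.003481 = 1390 days (vs. the pure-advection estimate x/v = 1560 d).

1390 days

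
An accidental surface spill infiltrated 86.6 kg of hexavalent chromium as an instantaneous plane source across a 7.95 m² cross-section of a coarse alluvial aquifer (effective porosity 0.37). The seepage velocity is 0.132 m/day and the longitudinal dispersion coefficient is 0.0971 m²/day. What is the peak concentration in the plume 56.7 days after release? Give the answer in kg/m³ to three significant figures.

3.54 kg/m³

The peak of an instantaneous 1D plume sits at x = vt; there the Gaussian factor is 1 and C_max = M/(n_e·A·√(4πDt)), where n_e·A is the pore area the mass is dissolved in.
√(4πDt) = √(4π × 0.0971 × 56.7) = 8.318 m, so C_max = 86.6/(0.37 × 7.95 × 8.318) = 3.54 kg/m³.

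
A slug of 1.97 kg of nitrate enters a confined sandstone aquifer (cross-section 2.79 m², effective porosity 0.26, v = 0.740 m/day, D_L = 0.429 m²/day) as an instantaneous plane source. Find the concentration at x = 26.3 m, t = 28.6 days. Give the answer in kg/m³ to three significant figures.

0.128 kg/m³

For an instantaneous plane source, C(x,t) = M/(n_e·A·√(4πDt)) · exp(−(x−vt)²/(4Dt)), with n_e·A the pore (flow) area.
Plume center vt = 0.740 × 28.6 = 21.164 m, so the well at 26.3 m is 5.136 m downgradient of the peak.
√(4πDt) = 12.42 m, giving peak height M/(n_e·A·√(4πDt)) = 1.97/(0.26 × 2.79 × 12.42) = 0.2187 kg/m³.
(x−vt)²/(4Dt) = (5.136)²/(4 × 0.429 × 28.6) = 0.5375; exp(−0.5375) = 0.5842.
C = 0.2187 × 0.5842 = 0.128 kg/m³.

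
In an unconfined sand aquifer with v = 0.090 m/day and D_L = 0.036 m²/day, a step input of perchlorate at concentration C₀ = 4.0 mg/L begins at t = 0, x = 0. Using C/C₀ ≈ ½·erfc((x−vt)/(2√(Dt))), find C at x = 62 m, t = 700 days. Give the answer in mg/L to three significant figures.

2.22 mg/L

For a continuous step input, C/C₀ ≈ ½·erfc((x−vt)/(2√(Dt))).
vt = 0.090 × 700 = 63 m and 2√(Dt) = 2√(0.036 × 700) = 10.04 m.
Argument (x−vt)/(2√(Dt)) = (62 − 63)/10.04 = -0.09960; ½·erfc(-0.09960) = 0.5560.
C = 4.0 × 0.5560 = 2.22 mg/L.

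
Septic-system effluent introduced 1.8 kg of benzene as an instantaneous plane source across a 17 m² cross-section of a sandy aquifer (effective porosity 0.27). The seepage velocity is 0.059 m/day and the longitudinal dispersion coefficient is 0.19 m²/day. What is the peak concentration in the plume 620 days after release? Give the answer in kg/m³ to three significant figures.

The peak of an instantaneous 1D plume sits at x = vt; there the Gaussian factor is 1 and C_max = M/(n_e·A·√(4πDt)), where n_e·A is the pore area the mass is dissolved in.
√(4πDt) = √(4π × 0.19 × 620) = 38.47 m, so C_max = 1.8/(0.27 × 17 × 38.47) = 0.0102 kg/m³.

0.0102 kg/m³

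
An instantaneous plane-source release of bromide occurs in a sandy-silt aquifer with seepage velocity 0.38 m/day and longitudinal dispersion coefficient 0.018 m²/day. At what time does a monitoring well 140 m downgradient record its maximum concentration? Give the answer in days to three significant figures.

For the 1D instantaneous-source solution, setting ∂C/∂t = 0 at fixed x gives v²t² + 2Dt − x² = 0, so t = (√(D² + v²x²) − D)/v².
√(D² + v²x²) = √(0.018² + 0.38² × 140²) = 53.20; v² = 0.1444.
t = (53.20 − 0.018)/0.1444 = 368 days (vs. the pure-advection estimate x/v = 368 d).

368 days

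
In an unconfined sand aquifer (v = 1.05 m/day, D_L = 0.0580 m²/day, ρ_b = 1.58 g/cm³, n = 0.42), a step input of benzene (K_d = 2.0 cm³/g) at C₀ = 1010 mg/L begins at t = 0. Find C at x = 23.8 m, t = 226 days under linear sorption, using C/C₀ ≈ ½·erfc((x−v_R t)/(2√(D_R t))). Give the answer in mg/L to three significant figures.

999 mg/L

Retardation factor R = 1 + ρ_b·K_d/n = 1 + 1.58 × 2.0/0.42 = 8.524.
Sorption retards both mechanisms: v_R = v/R = 0.1232 m/day, D_R = D/R = 0.006804 m²/day.
v_R·t = 0.1232 × 226 = 27.8432 m; 2√(D_R t) = 2.480 m; argument = (23.8 − 27.8432)/2.480 = -1.630.
C = C₀ × ½·erfc(-1.630) = 1010 × 0.9894 = 999 mg/L.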